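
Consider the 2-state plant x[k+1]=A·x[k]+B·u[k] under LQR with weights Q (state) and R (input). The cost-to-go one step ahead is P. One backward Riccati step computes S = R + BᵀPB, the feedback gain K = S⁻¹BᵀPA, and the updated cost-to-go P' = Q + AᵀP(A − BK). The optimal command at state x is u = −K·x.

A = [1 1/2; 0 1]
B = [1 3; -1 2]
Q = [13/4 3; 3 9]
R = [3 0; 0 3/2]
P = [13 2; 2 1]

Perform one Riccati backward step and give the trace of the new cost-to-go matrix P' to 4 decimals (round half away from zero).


BᵀP = [11.0000 1.0000; 43.0000 8.0000]
S = R + BᵀPB = [3 0; 0 3/2] + [10.0000 35.0000; 35.0000 145.0000] = [13.0000 35.0000; 35.0000 146.5000]
BᵀPA = [11.0000 6.5000; 43.0000 29.5000]
K = S⁻¹·BᵀPA = [0.1567 -0.1181; 0.2561 0.2296]
A−BK = [0.0751 -0.0706; -0.3554 0.4227]
AᵀP(A−BK) = [0.2649 -0.0728; -0.0728 0.2450]
P' = Q + AᵀP(A−BK) = [3.5149 2.9272; 2.9272 9.2450]
tr(P') = 12.7599

12.7599


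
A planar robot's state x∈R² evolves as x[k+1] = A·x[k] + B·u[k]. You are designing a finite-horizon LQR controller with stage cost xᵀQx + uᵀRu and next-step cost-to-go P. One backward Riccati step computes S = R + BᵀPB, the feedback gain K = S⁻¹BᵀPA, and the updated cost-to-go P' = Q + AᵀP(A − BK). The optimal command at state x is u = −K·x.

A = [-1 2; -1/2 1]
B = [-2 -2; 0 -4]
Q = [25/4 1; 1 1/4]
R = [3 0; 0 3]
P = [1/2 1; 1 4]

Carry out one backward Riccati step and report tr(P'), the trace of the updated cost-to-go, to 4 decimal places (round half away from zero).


7.3077

BᵀP = [-1.0000 -2.0000; -5.0000 -18.0000]
S = R + BᵀPB = [3 0; 0 3] + [2.0000 10.0000; 10.0000 82.0000] = [5.0000 10.0000; 10.0000 85.0000]
BᵀPA = [2.0000 -4.0000; 14.0000 -28.0000]
K = S⁻¹·BᵀPA = [0.0923 -0.1846; 0.1538 -0.3077]
A−BK = [-0.5077 1.0154; 0.1154 -0.2308]
AᵀP(A−BK) = [0.1615 -0.3231; -0.3231 0.6462]
P' = Q + AᵀP(A−BK) = [6.4115 0.6769; 0.6769 0.8962]
tr(P') = 7.3077


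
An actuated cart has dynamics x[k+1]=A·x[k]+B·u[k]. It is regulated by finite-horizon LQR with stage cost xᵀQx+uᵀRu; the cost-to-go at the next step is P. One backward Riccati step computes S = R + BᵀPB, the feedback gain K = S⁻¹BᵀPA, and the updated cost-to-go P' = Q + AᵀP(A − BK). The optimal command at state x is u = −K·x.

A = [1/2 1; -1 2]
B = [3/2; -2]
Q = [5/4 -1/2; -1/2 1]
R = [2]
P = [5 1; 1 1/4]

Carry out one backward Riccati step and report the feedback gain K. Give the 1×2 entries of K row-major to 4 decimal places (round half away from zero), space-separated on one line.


0.2121 0.9091

BᵀP = [5.5000 1.0000]
S = R + BᵀPB = [2] + [6.2500] = [8.2500]
BᵀPA = [1.7500 7.5000]
K = S⁻¹·BᵀPA = [0.2121 0.9091]
A−BK = [0.1818 -0.3636; -0.5758 3.8182]
AᵀP(A−BK) = [0.1288 0.4091; 0.4091 3.1818]
P' = Q + AᵀP(A−BK) = [1.3788 -0.0909; -0.0909 4.1818]
tr(P') = 5.5606


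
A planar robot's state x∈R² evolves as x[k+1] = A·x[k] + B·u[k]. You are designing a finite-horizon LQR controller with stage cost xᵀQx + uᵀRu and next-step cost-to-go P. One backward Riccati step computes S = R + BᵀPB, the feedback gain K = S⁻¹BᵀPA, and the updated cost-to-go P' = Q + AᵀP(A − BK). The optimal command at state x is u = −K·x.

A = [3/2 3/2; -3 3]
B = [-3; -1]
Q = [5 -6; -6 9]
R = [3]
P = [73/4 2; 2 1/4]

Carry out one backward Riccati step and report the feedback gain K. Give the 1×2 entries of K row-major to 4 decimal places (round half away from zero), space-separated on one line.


-0.3698 -0.5787

BᵀP = [-56.7500 -6.2500]
S = R + BᵀPB = [3] + [176.5000] = [179.5000]
BᵀPA = [-66.3750 -103.8750]
K = S⁻¹·BᵀPA = [-0.3698 -0.5787]
A−BK = [0.3907 -0.2361; -3.3698 2.4213]
AᵀP(A−BK) = [0.7685 0.4019; 0.4019 1.2010]
P' = Q + AᵀP(A−BK) = [5.7685 -5.5981; -5.5981 10.2010]
tr(P') = 15.9695


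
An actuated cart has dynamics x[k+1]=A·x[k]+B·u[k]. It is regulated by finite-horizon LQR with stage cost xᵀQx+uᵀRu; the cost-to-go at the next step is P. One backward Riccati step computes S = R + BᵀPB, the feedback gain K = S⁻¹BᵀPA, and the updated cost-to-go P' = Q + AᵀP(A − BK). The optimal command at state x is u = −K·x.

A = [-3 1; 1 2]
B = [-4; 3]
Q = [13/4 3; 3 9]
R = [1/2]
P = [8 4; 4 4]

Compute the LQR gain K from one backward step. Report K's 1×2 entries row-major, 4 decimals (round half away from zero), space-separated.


0.8175 -0.4088

BᵀP = [-20.0000 -4.0000]
S = R + BᵀPB = [1/2] + [68.0000] = [68.5000]
BᵀPA = [56.0000 -28.0000]
K = S⁻¹·BᵀPA = [0.8175 -0.4088]
A−BK = [0.2701 -0.6350; -1.4526 3.2263]
AᵀP(A−BK) = [6.2190 -13.1095; -13.1095 28.5547]
P' = Q + AᵀP(A−BK) = [9.4690 -10.1095; -10.1095 37.5547]
tr(P') = 47.0237


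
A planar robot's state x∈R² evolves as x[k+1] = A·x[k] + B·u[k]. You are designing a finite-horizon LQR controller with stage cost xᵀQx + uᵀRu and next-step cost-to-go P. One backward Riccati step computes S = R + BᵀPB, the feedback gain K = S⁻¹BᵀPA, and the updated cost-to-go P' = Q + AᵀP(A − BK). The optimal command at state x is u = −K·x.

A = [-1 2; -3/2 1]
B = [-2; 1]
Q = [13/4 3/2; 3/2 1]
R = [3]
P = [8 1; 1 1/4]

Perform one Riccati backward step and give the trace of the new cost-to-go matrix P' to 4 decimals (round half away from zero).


9.8640

BᵀP = [-15.0000 -1.7500]
S = R + BᵀPB = [3] + [28.2500] = [31.2500]
BᵀPA = [17.6250 -31.7500]
K = S⁻¹·BᵀPA = [0.5640 -1.0160]
A−BK = [0.1280 -0.0320; -2.0640 2.0160]
AᵀP(A−BK) = [1.6220 -2.4680; -2.4680 3.9920]
P' = Q + AᵀP(A−BK) = [4.8720 -0.9680; -0.9680 4.9920]
tr(P') = 9.8640


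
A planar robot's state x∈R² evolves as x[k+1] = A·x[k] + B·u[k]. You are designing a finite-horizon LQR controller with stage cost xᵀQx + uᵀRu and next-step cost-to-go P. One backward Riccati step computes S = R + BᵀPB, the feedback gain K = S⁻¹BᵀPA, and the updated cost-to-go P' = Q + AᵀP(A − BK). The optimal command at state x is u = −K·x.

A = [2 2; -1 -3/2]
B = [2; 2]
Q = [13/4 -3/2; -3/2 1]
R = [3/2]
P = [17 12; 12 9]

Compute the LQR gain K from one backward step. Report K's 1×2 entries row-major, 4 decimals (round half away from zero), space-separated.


0.3672 0.2630

BᵀP = [58.0000 42.0000]
S = R + BᵀPB = [3/2] + [200.0000] = [201.5000]
BᵀPA = [74.0000 53.0000]
K = S⁻¹·BᵀPA = [0.3672 0.2630]
A−BK = [1.2655 1.4739; -1.7345 -2.0261]
AᵀP(A−BK) = [1.8238 2.0360; 2.0360 2.3096]
P' = Q + AᵀP(A−BK) = [5.0738 0.5360; 0.5360 3.3096]
tr(P') = 8.3834


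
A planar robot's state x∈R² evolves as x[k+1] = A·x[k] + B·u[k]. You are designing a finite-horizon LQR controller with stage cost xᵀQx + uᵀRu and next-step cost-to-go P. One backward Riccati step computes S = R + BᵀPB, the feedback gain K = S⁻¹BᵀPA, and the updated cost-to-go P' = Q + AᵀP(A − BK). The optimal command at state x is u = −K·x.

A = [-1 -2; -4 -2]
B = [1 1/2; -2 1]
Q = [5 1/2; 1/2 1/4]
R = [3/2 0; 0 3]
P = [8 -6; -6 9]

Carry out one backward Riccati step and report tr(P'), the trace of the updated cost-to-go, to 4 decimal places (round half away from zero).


BᵀP = [20.0000 -24.0000; -2.0000 6.0000]
S = R + BᵀPB = [3/2 0; 0 3] + [68.0000 -14.0000; -14.0000 5.0000] = [69.5000 -14.0000; -14.0000 8.0000]
BᵀPA = [76.0000 8.0000; -22.0000 -8.0000]
K = S⁻¹·BᵀPA = [0.8333 -0.1333; -1.2917 -1.2333]
A−BK = [-1.1875 -1.2500; -1.0417 -1.0333]
AᵀP(A−BK) = [12.2500 11.0000; 11.0000 11.2000]
P' = Q + AᵀP(A−BK) = [17.2500 11.5000; 11.5000 11.4500]
tr(P') = 28.7000

28.7000


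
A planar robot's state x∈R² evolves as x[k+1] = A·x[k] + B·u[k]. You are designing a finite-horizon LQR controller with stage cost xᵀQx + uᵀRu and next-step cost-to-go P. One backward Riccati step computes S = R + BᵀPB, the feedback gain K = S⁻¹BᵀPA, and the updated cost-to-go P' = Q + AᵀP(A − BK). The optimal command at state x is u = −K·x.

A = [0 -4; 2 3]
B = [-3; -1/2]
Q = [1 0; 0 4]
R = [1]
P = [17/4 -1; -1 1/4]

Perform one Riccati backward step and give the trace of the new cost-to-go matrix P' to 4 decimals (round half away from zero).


BᵀP = [-12.2500 2.8750]
S = R + BᵀPB = [1] + [35.3125] = [36.3125]
BᵀPA = [5.7500 57.6250]
K = S⁻¹·BᵀPA = [0.1583 1.5869]
A−BK = [0.4750 0.7608; 2.0792 3.7935]
AᵀP(A−BK) = [0.0895 0.3752; 0.3752 2.8038]
P' = Q + AᵀP(A−BK) = [1.0895 0.3752; 0.3752 6.8038]
tr(P') = 7.8933

7.8933


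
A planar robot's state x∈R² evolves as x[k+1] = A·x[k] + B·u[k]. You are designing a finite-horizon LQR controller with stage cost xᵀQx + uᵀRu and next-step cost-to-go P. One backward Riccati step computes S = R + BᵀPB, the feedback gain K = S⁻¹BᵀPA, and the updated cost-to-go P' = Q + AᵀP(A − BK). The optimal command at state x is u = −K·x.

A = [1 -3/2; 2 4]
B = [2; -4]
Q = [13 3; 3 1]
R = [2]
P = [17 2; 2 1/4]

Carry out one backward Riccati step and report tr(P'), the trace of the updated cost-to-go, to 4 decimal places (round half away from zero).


16.5119

BᵀP = [26.0000 3.0000]
S = R + BᵀPB = [2] + [40.0000] = [42.0000]
BᵀPA = [32.0000 -27.0000]
K = S⁻¹·BᵀPA = [0.7619 -0.6429]
A−BK = [-0.5238 -0.2143; 5.0476 1.4286]
AᵀP(A−BK) = [1.6190 -0.9286; -0.9286 0.8929]
P' = Q + AᵀP(A−BK) = [14.6190 2.0714; 2.0714 1.8929]
tr(P') = 16.5119


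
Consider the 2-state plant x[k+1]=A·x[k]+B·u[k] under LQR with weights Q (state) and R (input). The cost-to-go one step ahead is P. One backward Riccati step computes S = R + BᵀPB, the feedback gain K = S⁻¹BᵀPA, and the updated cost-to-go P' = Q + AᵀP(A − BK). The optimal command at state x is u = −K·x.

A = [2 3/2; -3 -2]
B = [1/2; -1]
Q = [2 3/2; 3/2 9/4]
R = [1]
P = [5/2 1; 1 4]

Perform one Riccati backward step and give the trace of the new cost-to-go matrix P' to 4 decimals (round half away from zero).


15.9527

BᵀP = [0.2500 -3.5000]
S = R + BᵀPB = [1] + [3.6250] = [4.6250]
BᵀPA = [11.0000 7.3750]
K = S⁻¹·BᵀPA = [2.3784 1.5946]
A−BK = [0.8108 0.7027; -0.6216 -0.4054]
AᵀP(A−BK) = [7.8378 5.4595; 5.4595 3.8649]
P' = Q + AᵀP(A−BK) = [9.8378 6.9595; 6.9595 6.1149]
tr(P') = 15.9527


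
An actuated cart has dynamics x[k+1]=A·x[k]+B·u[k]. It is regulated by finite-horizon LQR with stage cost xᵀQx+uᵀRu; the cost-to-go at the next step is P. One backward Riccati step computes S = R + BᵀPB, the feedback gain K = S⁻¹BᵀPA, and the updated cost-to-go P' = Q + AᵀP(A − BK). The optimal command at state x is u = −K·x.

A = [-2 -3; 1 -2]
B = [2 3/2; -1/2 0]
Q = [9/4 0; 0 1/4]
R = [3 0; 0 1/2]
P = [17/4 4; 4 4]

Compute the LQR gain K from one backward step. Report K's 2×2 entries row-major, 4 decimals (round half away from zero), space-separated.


-0.1294 -0.3776 -0.5455 -2.7273

BᵀP = [6.5000 6.0000; 6.3750 6.0000]
S = R + BᵀPB = [3 0; 0 1/2] + [10.0000 9.7500; 9.7500 9.5625] = [13.0000 9.7500; 9.7500 10.0625]
BᵀPA = [-7.0000 -31.5000; -6.7500 -31.1250]
K = S⁻¹·BᵀPA = [-0.1294 -0.3776; -0.5455 -2.7273]
A−BK = [-0.9231 1.8462; 0.9353 -2.1888]
AᵀP(A−BK) = [0.4126 0.4476; 0.4476 5.4685]
P' = Q + AᵀP(A−BK) = [2.6626 0.4476; 0.4476 5.7185]
tr(P') = 8.3811


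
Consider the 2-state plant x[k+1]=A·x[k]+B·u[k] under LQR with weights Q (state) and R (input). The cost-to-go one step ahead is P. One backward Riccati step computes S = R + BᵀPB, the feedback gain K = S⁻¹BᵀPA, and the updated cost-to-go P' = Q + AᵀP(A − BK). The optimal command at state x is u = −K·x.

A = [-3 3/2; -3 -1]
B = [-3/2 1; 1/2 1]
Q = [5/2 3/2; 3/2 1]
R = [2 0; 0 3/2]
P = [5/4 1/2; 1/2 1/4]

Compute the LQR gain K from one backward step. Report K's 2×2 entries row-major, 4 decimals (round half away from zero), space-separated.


BᵀP = [-1.6250 -0.6250; 1.7500 0.7500]
S = R + BᵀPB = [2 0; 0 3/2] + [2.1250 -2.2500; -2.2500 2.5000] = [4.1250 -2.2500; -2.2500 4.0000]
BᵀPA = [6.7500 -1.8125; -7.5000 1.8750]
K = S⁻¹·BᵀPA = [0.8852 -0.2650; -1.3770 0.3197]
A−BK = [-0.2951 0.7828; -2.0656 -1.1872]
AᵀP(A−BK) = [6.1967 -1.4385; -1.4385 0.4828]
P' = Q + AᵀP(A−BK) = [8.6967 0.0615; 0.0615 1.4828]
tr(P') = 10.1795

0.8852 -0.2650 -1.3770 0.3197


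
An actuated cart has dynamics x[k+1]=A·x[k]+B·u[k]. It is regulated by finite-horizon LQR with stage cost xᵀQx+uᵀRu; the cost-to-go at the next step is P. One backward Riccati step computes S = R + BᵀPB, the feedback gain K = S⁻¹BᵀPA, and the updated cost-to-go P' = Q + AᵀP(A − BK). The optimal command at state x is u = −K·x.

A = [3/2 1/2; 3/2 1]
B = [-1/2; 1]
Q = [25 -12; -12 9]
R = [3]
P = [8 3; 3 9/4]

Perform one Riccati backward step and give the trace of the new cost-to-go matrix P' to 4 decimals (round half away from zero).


77.7647

BᵀP = [-1.0000 0.7500]
S = R + BᵀPB = [3] + [1.2500] = [4.2500]
BᵀPA = [-0.3750 0.2500]
K = S⁻¹·BᵀPA = [-0.0882 0.0588]
A−BK = [1.4559 0.5294; 1.5882 0.9412]
AᵀP(A−BK) = [36.5294 16.1471; 16.1471 7.2353]
P' = Q + AᵀP(A−BK) = [61.5294 4.1471; 4.1471 16.2353]
tr(P') = 77.7647


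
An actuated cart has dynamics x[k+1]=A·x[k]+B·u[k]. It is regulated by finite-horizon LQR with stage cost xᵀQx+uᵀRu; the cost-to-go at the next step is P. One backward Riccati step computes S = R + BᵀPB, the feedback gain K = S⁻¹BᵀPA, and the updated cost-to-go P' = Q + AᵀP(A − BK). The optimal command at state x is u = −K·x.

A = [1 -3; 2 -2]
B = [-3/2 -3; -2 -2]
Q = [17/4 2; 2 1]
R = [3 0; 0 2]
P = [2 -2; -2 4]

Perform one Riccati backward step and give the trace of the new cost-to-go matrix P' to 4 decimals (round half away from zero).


BᵀP = [1.0000 -5.0000; -2.0000 -2.0000]
S = R + BᵀPB = [3 0; 0 2] + [8.5000 7.0000; 7.0000 10.0000] = [11.5000 7.0000; 7.0000 12.0000]
BᵀPA = [-9.0000 7.0000; -6.0000 10.0000]
K = S⁻¹·BᵀPA = [-0.7416 0.1573; -0.0674 0.7416]
A−BK = [-0.3146 -0.5393; 0.3820 -0.2022]
AᵀP(A−BK) = [2.9213 -0.1348; -0.1348 1.4831]
P' = Q + AᵀP(A−BK) = [7.1713 1.8652; 1.8652 2.4831]
tr(P') = 9.6545

9.6545


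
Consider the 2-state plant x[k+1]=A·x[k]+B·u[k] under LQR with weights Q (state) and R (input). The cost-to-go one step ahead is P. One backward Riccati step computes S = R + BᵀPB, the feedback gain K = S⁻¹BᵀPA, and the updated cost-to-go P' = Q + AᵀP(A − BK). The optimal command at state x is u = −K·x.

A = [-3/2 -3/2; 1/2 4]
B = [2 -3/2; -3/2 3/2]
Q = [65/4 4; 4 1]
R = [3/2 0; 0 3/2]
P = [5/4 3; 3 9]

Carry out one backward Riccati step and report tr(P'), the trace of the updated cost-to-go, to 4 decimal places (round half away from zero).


31.9539

BᵀP = [-2.0000 -7.5000; 2.6250 9.0000]
S = R + BᵀPB = [3/2 0; 0 3/2] + [7.2500 -8.2500; -8.2500 9.5625] = [8.7500 -8.2500; -8.2500 11.0625]
BᵀPA = [-0.7500 -27.0000; 0.5625 32.0625]
K = S⁻¹·BᵀPA = [-0.1272 -1.1892; -0.0440 2.0114]
A−BK = [-1.3116 3.8956; 0.3752 -0.8010]
AᵀP(A−BK) = [0.4918 -1.4608; -1.4608 14.2121]
P' = Q + AᵀP(A−BK) = [16.7418 2.5392; 2.5392 15.2121]
tr(P') = 31.9539


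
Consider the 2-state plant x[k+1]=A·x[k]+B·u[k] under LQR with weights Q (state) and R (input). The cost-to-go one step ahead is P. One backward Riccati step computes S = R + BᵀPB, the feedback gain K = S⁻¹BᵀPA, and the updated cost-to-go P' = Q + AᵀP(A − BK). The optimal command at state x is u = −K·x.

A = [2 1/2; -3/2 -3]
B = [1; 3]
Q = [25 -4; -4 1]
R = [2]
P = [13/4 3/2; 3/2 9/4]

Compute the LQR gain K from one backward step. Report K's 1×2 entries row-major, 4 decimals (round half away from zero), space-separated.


0.0906 -0.6051

BᵀP = [7.7500 8.2500]
S = R + BᵀPB = [2] + [32.5000] = [34.5000]
BᵀPA = [3.1250 -20.8750]
K = S⁻¹·BᵀPA = [0.0906 -0.6051]
A−BK = [1.9094 1.1051; -1.7717 -1.1848]
AᵀP(A−BK) = [8.7794 5.1409; 5.1409 3.9316]
P' = Q + AᵀP(A−BK) = [33.7794 1.1409; 1.1409 4.9316]
tr(P') = 38.7111


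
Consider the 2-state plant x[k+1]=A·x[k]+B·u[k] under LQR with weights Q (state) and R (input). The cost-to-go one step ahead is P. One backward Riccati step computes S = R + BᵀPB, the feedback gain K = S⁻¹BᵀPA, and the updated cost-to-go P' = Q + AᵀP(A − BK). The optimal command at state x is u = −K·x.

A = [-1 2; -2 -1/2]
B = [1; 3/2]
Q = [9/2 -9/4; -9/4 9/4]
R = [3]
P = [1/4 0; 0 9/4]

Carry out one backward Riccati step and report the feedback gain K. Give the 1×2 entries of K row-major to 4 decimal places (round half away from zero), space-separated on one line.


BᵀP = [0.2500 3.3750]
S = R + BᵀPB = [3] + [5.3125] = [8.3125]
BᵀPA = [-7.0000 -1.1875]
K = S⁻¹·BᵀPA = [-0.8421 -0.1429]
A−BK = [-0.1579 2.1429; -0.7368 -0.2857]
AᵀP(A−BK) = [3.3553 0.7500; 0.7500 1.3929]
P' = Q + AᵀP(A−BK) = [7.8553 -1.5000; -1.5000 3.6429]
tr(P') = 11.4981

-0.8421 -0.1429


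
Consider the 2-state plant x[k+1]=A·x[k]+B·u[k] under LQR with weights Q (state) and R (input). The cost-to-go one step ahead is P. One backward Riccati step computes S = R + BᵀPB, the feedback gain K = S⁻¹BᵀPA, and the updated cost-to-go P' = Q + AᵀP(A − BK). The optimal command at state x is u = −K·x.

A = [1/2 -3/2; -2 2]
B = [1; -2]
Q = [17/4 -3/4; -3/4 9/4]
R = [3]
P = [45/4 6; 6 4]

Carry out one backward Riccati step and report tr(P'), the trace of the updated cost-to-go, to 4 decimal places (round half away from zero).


15.2000

BᵀP = [-0.7500 -2.0000]
S = R + BᵀPB = [3] + [3.2500] = [6.2500]
BᵀPA = [3.6250 -2.8750]
K = S⁻¹·BᵀPA = [0.5800 -0.4600]
A−BK = [-0.0800 -1.0400; -0.8400 1.0800]
AᵀP(A−BK) = [4.7100 1.2300; 1.2300 3.9900]
P' = Q + AᵀP(A−BK) = [8.9600 0.4800; 0.4800 6.2400]
tr(P') = 15.2000


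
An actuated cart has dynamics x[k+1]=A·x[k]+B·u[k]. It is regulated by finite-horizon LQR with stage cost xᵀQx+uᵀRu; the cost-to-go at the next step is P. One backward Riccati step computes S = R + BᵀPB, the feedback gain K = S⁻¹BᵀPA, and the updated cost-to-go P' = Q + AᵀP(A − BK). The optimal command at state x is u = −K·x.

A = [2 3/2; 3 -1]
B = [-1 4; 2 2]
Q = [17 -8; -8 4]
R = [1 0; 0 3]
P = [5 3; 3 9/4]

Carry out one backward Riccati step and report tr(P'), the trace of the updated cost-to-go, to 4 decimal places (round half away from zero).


BᵀP = [1.0000 1.5000; 26.0000 16.5000]
S = R + BᵀPB = [1 0; 0 3] + [2.0000 7.0000; 7.0000 137.0000] = [3.0000 7.0000; 7.0000 140.0000]
BᵀPA = [6.5000 0.0000; 101.5000 22.5000]
K = S⁻¹·BᵀPA = [0.5377 -0.4245; 0.6981 0.1819]
A−BK = [-0.2547 0.3477; 0.5283 -0.5148]
AᵀP(A−BK) = [1.8962 0.0425; 0.0425 0.4063]
P' = Q + AᵀP(A−BK) = [18.8962 -7.9575; -7.9575 4.4063]
tr(P') = 23.3026

23.3026


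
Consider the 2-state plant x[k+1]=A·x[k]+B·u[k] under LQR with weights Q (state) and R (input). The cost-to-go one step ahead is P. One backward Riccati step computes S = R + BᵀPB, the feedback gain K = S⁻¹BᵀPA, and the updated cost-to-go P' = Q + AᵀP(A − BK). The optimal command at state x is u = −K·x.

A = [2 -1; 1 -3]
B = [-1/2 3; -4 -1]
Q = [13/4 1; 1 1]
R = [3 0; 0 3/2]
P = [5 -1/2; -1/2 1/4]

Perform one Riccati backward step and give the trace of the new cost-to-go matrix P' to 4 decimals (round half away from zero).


6.0865

BᵀP = [-0.5000 -0.7500; 15.5000 -1.7500]
S = R + BᵀPB = [3 0; 0 3/2] + [3.2500 -0.7500; -0.7500 48.2500] = [6.2500 -0.7500; -0.7500 49.7500]
BᵀPA = [-1.7500 2.7500; 29.2500 -10.2500]
K = S⁻¹·BᵀPA = [-0.2098 0.4160; 0.5848 -0.1998]
A−BK = [0.1408 -0.1927; 0.7455 -1.5356]
AᵀP(A−BK) = [0.7781 -0.6790; -0.6790 1.0584]
P' = Q + AᵀP(A−BK) = [4.0281 0.3210; 0.3210 2.0584]
tr(P') = 6.0865


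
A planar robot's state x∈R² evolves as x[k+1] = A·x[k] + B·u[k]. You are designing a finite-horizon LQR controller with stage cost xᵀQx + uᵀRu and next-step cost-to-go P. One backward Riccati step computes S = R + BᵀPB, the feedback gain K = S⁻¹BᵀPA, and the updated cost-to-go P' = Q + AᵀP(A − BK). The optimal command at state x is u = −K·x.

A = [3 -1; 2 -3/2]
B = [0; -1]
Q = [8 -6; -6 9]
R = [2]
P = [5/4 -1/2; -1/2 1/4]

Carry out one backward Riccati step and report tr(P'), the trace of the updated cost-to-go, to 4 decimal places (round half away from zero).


23.1111

BᵀP = [0.5000 -0.2500]
S = R + BᵀPB = [2] + [0.2500] = [2.2500]
BᵀPA = [1.0000 -0.1250]
K = S⁻¹·BᵀPA = [0.4444 -0.0556]
A−BK = [3.0000 -1.0000; 2.4444 -1.5556]
AᵀP(A−BK) = [5.8056 -1.1944; -1.1944 0.3056]
P' = Q + AᵀP(A−BK) = [13.8056 -7.1944; -7.1944 9.3056]
tr(P') = 23.1111


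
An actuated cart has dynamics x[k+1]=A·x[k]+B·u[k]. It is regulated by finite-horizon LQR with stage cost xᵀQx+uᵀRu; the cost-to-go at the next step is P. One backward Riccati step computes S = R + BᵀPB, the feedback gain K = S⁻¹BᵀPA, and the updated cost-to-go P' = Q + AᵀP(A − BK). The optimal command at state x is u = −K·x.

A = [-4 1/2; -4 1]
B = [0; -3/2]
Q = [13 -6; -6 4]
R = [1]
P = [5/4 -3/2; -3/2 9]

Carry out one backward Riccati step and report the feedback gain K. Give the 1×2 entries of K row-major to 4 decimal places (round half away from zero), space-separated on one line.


BᵀP = [2.2500 -13.5000]
S = R + BᵀPB = [1] + [20.2500] = [21.2500]
BᵀPA = [45.0000 -12.3750]
K = S⁻¹·BᵀPA = [2.1176 -0.5824]
A−BK = [-4.0000 0.5000; -0.8235 0.1265]
AᵀP(A−BK) = [20.7059 -3.2941; -3.2941 0.6059]
P' = Q + AᵀP(A−BK) = [33.7059 -9.2941; -9.2941 4.6059]
tr(P') = 38.3118

2.1176 -0.5824


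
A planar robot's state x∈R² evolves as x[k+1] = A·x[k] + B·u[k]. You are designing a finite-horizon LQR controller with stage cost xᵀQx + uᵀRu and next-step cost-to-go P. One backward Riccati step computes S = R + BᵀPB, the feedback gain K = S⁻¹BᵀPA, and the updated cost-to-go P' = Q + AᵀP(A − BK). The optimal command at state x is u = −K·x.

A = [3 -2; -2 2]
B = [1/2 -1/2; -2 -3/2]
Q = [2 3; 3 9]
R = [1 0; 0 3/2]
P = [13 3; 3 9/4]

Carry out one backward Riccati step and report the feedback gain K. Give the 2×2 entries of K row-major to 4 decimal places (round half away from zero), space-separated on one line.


2.4055 -1.7765 -2.3387 1.3834

BᵀP = [0.5000 -3.0000; -11.0000 -4.8750]
S = R + BᵀPB = [1 0; 0 3/2] + [6.2500 4.2500; 4.2500 12.8125] = [7.2500 4.2500; 4.2500 14.3125]
BᵀPA = [7.5000 -7.0000; -23.2500 12.2500]
K = S⁻¹·BᵀPA = [2.4055 -1.7765; -2.3387 1.3834]
A−BK = [0.6279 -0.4201; -0.6972 0.5222]
AᵀP(A−BK) = [17.5832 -11.5121; -11.5121 7.6179]
P' = Q + AᵀP(A−BK) = [19.5832 -8.5121; -8.5121 16.6179]
tr(P') = 36.2011


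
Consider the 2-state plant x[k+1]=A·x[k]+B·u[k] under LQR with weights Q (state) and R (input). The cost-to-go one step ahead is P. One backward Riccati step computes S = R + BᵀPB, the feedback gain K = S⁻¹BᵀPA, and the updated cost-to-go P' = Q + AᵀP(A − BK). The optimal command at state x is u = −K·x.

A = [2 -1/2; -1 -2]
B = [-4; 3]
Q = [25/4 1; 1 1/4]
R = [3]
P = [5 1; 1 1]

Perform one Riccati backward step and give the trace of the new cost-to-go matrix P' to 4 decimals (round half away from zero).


BᵀP = [-17.0000 -1.0000]
S = R + BᵀPB = [3] + [65.0000] = [68.0000]
BᵀPA = [-33.0000 10.5000]
K = S⁻¹·BᵀPA = [-0.4853 0.1544]
A−BK = [0.0588 0.1176; 0.4559 -2.4632]
AᵀP(A−BK) = [0.9853 -1.4044; -1.4044 5.6287]
P' = Q + AᵀP(A−BK) = [7.2353 -0.4044; -0.4044 5.8787]
tr(P') = 13.1140

13.1140


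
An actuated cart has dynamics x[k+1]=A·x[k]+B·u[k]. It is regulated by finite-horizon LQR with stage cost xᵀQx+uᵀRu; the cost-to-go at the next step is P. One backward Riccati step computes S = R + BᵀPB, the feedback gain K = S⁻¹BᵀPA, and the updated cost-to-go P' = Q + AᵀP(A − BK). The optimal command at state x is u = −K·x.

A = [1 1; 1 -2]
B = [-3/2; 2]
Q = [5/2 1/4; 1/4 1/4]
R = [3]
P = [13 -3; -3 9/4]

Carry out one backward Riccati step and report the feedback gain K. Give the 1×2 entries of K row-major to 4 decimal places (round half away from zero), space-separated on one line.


-0.2785 -0.7342

BᵀP = [-25.5000 9.0000]
S = R + BᵀPB = [3] + [56.2500] = [59.2500]
BᵀPA = [-16.5000 -43.5000]
K = S⁻¹·BᵀPA = [-0.2785 -0.7342]
A−BK = [0.5823 -0.1013; 1.5570 -0.5316]
AᵀP(A−BK) = [4.6551 -0.6139; -0.6139 2.0633]
P' = Q + AᵀP(A−BK) = [7.1551 -0.3639; -0.3639 2.3133]
tr(P') = 9.4684


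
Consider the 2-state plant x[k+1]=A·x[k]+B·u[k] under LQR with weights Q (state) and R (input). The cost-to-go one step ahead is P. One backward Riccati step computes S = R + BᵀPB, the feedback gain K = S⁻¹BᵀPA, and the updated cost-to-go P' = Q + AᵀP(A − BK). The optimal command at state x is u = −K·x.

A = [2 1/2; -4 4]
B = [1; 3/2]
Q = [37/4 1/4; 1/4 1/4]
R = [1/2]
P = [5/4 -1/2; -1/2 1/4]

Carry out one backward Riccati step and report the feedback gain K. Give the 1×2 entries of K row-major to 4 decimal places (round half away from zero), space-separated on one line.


1.8462 -0.3077

BᵀP = [0.5000 -0.1250]
S = R + BᵀPB = [1/2] + [0.3125] = [0.8125]
BᵀPA = [1.5000 -0.2500]
K = S⁻¹·BᵀPA = [1.8462 -0.3077]
A−BK = [0.1538 0.8077; -6.7692 4.4615]
AᵀP(A−BK) = [14.2308 -5.2885; -5.2885 2.2356]
P' = Q + AᵀP(A−BK) = [23.4808 -5.0385; -5.0385 2.4856]
tr(P') = 25.9663


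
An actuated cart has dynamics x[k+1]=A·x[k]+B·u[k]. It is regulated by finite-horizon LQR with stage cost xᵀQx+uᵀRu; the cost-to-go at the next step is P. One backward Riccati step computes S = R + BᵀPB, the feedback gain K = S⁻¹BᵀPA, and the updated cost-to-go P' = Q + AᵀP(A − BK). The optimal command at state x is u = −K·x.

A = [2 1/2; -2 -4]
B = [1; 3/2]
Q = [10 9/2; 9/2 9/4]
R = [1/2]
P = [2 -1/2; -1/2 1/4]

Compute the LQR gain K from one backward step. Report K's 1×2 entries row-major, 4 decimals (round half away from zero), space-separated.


BᵀP = [1.2500 -0.1250]
S = R + BᵀPB = [1/2] + [1.0625] = [1.5625]
BᵀPA = [2.7500 1.1250]
K = S⁻¹·BᵀPA = [1.7600 0.7200]
A−BK = [0.2400 -0.2200; -4.6400 -5.0800]
AᵀP(A−BK) = [8.1600 6.5200; 6.5200 5.6900]
P' = Q + AᵀP(A−BK) = [18.1600 11.0200; 11.0200 7.9400]
tr(P') = 26.1000

1.7600 0.7200


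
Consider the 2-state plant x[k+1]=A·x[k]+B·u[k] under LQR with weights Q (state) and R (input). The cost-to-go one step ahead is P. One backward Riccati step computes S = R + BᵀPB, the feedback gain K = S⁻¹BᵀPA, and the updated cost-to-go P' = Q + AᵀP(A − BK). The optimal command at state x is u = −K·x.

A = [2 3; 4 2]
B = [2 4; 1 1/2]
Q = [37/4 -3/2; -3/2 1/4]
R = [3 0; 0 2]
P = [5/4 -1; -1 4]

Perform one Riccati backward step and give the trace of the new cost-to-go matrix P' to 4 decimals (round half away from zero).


47.4854

BᵀP = [1.5000 2.0000; 4.5000 -2.0000]
S = R + BᵀPB = [3 0; 0 2] + [5.0000 7.0000; 7.0000 17.0000] = [8.0000 7.0000; 7.0000 19.0000]
BᵀPA = [11.0000 8.5000; 1.0000 9.5000]
K = S⁻¹·BᵀPA = [1.9612 0.9223; -0.6699 0.1602]
A−BK = [0.7573 0.5146; 2.3738 0.9976]
AᵀP(A−BK) = [32.0971 13.1942; 13.1942 5.8883]
P' = Q + AᵀP(A−BK) = [41.3471 11.6942; 11.6942 6.1383]
tr(P') = 47.4854


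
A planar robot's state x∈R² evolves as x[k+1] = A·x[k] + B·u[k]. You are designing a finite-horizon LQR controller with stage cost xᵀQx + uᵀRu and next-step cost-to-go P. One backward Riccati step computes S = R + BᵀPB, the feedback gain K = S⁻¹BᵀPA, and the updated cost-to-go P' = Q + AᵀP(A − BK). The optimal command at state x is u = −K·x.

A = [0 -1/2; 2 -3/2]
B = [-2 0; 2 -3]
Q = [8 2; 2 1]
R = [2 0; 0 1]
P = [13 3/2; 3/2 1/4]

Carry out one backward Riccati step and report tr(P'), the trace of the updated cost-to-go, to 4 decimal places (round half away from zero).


BᵀP = [-23.0000 -2.5000; -4.5000 -0.7500]
S = R + BᵀPB = [2 0; 0 1] + [41.0000 7.5000; 7.5000 2.2500] = [43.0000 7.5000; 7.5000 3.2500]
BᵀPA = [-5.0000 15.2500; -1.5000 3.3750]
K = S⁻¹·BᵀPA = [-0.0599 0.2904; -0.3234 0.3683]
A−BK = [-0.1198 0.0808; 1.1497 -0.9760]
AᵀP(A−BK) = [0.2156 -0.2455; -0.2455 0.3907]
P' = Q + AᵀP(A−BK) = [8.2156 1.7545; 1.7545 1.3907]
tr(P') = 9.6063

9.6063


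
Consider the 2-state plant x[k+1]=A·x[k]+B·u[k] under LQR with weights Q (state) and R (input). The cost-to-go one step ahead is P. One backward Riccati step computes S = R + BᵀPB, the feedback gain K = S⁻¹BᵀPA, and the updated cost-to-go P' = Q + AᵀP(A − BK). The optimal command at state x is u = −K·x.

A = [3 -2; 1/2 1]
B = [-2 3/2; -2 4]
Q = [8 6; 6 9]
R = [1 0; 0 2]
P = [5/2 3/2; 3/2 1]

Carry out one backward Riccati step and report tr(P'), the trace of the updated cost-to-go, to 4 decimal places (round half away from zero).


BᵀP = [-8.0000 -5.0000; 9.7500 6.2500]
S = R + BᵀPB = [1 0; 0 2] + [26.0000 -32.0000; -32.0000 39.6250] = [27.0000 -32.0000; -32.0000 41.6250]
BᵀPA = [-26.5000 11.0000; 32.3750 -13.2500]
K = S⁻¹·BᵀPA = [-0.6715 0.3392; 0.2616 -0.0576]
A−BK = [1.2647 -1.2353; -1.8892 1.9086]
AᵀP(A−BK) = [0.9876 -0.6480; -0.6480 0.5063]
P' = Q + AᵀP(A−BK) = [8.9876 5.3520; 5.3520 9.5063]
tr(P') = 18.4939

18.4939


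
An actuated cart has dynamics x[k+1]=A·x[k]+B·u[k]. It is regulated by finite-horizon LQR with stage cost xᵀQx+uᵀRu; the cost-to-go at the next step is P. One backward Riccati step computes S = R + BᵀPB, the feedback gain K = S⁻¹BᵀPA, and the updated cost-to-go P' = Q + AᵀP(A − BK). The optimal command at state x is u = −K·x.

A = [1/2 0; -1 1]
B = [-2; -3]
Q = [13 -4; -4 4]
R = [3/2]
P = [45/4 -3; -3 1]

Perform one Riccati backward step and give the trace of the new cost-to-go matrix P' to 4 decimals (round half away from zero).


BᵀP = [-13.5000 3.0000]
S = R + BᵀPB = [3/2] + [18.0000] = [19.5000]
BᵀPA = [-9.7500 3.0000]
K = S⁻¹·BᵀPA = [-0.5000 0.1538]
A−BK = [-0.5000 0.3077; -2.5000 1.4615]
AᵀP(A−BK) = [1.9375 -1.0000; -1.0000 0.5385]
P' = Q + AᵀP(A−BK) = [14.9375 -5.0000; -5.0000 4.5385]
tr(P') = 19.4760

19.4760


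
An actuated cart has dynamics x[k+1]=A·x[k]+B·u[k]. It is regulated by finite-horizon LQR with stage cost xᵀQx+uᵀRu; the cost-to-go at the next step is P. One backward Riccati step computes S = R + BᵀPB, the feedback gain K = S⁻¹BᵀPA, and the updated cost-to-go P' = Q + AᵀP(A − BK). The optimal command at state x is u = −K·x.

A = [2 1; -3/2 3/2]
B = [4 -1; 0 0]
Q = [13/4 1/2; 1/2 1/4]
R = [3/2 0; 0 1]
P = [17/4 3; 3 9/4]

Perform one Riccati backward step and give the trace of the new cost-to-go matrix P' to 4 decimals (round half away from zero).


4.5262

BᵀP = [17.0000 12.0000; -4.2500 -3.0000]
S = R + BᵀPB = [3/2 0; 0 1] + [68.0000 -17.0000; -17.0000 4.2500] = [69.5000 -17.0000; -17.0000 5.2500]
BᵀPA = [16.0000 35.0000; -4.0000 -8.7500]
K = S⁻¹·BᵀPA = [0.2109 0.4613; -0.0791 -0.1730]
A−BK = [1.0774 -1.0181; -1.5000 1.5000]
AᵀP(A−BK) = [0.3722 -0.1350; -0.1350 0.6539]
P' = Q + AᵀP(A−BK) = [3.6222 0.3650; 0.3650 0.9039]
tr(P') = 4.5262


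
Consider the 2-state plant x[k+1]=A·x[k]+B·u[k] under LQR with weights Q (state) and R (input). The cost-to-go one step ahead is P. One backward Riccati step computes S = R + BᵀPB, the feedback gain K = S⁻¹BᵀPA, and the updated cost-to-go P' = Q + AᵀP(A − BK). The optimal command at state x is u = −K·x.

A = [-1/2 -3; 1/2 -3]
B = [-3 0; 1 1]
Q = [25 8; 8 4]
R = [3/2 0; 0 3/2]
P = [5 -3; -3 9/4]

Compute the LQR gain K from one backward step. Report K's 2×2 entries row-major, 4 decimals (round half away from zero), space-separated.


0.2045 0.4091 0.0864 -0.6273

BᵀP = [-18.0000 11.2500; -3.0000 2.2500]
S = R + BᵀPB = [3/2 0; 0 3/2] + [65.2500 11.2500; 11.2500 2.2500] = [66.7500 11.2500; 11.2500 3.7500]
BᵀPA = [14.6250 20.2500; 2.6250 2.2500]
K = S⁻¹·BᵀPA = [0.2045 0.4091; 0.0864 -0.6273]
A−BK = [0.1136 -1.7727; 0.2091 -2.7818]
AᵀP(A−BK) = [0.0943 -0.2114; -0.2114 4.3773]
P' = Q + AᵀP(A−BK) = [25.0943 7.7886; 7.7886 8.3773]
tr(P') = 33.4716


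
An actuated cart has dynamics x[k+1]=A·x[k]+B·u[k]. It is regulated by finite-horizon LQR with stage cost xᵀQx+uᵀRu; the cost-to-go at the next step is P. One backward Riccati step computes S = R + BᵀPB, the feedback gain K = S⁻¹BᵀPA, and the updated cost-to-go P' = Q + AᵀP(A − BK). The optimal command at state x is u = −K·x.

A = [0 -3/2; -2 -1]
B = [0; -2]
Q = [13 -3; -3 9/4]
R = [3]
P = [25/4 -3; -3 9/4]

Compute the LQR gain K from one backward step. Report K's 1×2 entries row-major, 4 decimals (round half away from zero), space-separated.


BᵀP = [6.0000 -4.5000]
S = R + BᵀPB = [3] + [9.0000] = [12.0000]
BᵀPA = [9.0000 -4.5000]
K = S⁻¹·BᵀPA = [0.7500 -0.3750]
A−BK = [0.0000 -1.5000; -0.5000 -1.7500]
AᵀP(A−BK) = [2.2500 -1.1250; -1.1250 5.6250]
P' = Q + AᵀP(A−BK) = [15.2500 -4.1250; -4.1250 7.8750]
tr(P') = 23.1250

0.7500 -0.3750


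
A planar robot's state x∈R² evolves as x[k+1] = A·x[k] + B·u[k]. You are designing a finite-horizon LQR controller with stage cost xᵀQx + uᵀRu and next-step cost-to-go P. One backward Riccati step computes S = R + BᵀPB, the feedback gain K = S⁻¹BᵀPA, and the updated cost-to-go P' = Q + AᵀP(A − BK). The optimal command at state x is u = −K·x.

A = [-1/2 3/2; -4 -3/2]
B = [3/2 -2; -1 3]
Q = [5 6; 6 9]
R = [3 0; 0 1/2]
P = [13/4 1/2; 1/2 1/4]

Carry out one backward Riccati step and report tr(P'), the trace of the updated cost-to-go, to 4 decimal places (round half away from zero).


BᵀP = [4.3750 0.5000; -5.0000 -0.2500]
S = R + BᵀPB = [3 0; 0 1/2] + [6.0625 -7.2500; -7.2500 9.2500] = [9.0625 -7.2500; -7.2500 9.7500]
BᵀPA = [-4.1875 5.8125; 3.5000 -7.1250]
K = S⁻¹·BᵀPA = [-0.4317 0.1401; 0.0380 -0.6266]
A−BK = [0.2235 0.0367; -4.5456 0.5199]
AᵀP(A−BK) = [4.8719 -0.7827; -0.7827 0.3462]
P' = Q + AᵀP(A−BK) = [9.8719 5.2173; 5.2173 9.3462]
tr(P') = 19.2181

19.2181


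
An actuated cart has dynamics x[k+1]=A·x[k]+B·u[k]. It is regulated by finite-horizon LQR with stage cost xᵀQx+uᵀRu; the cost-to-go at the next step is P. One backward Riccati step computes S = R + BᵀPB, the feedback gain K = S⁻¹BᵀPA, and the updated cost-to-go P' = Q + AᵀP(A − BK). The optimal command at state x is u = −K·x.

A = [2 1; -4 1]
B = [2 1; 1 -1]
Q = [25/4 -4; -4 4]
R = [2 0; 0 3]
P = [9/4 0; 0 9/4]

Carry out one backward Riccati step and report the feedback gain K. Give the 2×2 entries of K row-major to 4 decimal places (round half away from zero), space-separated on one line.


-0.3221 0.5368 1.8966 -0.1610

BᵀP = [4.5000 2.2500; 2.2500 -2.2500]
S = R + BᵀPB = [2 0; 0 3] + [11.2500 2.2500; 2.2500 4.5000] = [13.2500 2.2500; 2.2500 7.5000]
BᵀPA = [0.0000 6.7500; 13.5000 0.0000]
K = S⁻¹·BᵀPA = [-0.3221 0.5368; 1.8966 -0.1610]
A−BK = [0.7475 0.0875; -1.7813 0.3022]
AᵀP(A−BK) = [19.3956 -2.3260; -2.3260 0.8767]
P' = Q + AᵀP(A−BK) = [25.6456 -6.3260; -6.3260 4.8767]
tr(P') = 30.5224


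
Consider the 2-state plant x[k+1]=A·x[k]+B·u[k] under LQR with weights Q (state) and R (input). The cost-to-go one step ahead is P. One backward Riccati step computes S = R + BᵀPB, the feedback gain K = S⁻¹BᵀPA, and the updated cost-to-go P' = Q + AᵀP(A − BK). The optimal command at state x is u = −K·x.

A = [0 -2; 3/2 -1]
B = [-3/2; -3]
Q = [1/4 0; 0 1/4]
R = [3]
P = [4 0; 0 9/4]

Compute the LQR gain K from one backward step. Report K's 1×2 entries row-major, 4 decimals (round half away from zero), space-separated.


-0.3140 0.5814

BᵀP = [-6.0000 -6.7500]
S = R + BᵀPB = [3] + [29.2500] = [32.2500]
BᵀPA = [-10.1250 18.7500]
K = S⁻¹·BᵀPA = [-0.3140 0.5814]
A−BK = [-0.4709 -1.1279; 0.5581 0.7442]
AᵀP(A−BK) = [1.8837 2.5116; 2.5116 7.3488]
P' = Q + AᵀP(A−BK) = [2.1337 2.5116; 2.5116 7.5988]
tr(P') = 9.7326


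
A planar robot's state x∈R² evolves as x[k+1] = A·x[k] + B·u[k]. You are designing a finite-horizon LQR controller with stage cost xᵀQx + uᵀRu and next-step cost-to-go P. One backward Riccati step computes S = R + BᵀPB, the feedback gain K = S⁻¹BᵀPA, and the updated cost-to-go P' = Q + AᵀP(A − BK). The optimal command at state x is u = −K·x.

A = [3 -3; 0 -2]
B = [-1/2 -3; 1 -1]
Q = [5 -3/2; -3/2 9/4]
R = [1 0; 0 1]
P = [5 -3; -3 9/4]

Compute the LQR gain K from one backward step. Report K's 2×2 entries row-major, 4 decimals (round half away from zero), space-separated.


BᵀP = [-5.5000 3.7500; -12.0000 6.7500]
S = R + BᵀPB = [1 0; 0 1] + [6.5000 12.7500; 12.7500 29.2500] = [7.5000 12.7500; 12.7500 30.2500]
BᵀPA = [-16.5000 9.0000; -36.0000 22.5000]
K = S⁻¹·BᵀPA = [-0.6239 -0.2274; -0.9271 0.8397]
A−BK = [-0.0933 -0.5948; -0.3032 -0.9329]
AᵀP(A−BK) = [1.3294 -0.5248; -0.5248 1.1545]
P' = Q + AᵀP(A−BK) = [6.3294 -2.0248; -2.0248 3.4045]
tr(P') = 9.7340

-0.6239 -0.2274 -0.9271 0.8397


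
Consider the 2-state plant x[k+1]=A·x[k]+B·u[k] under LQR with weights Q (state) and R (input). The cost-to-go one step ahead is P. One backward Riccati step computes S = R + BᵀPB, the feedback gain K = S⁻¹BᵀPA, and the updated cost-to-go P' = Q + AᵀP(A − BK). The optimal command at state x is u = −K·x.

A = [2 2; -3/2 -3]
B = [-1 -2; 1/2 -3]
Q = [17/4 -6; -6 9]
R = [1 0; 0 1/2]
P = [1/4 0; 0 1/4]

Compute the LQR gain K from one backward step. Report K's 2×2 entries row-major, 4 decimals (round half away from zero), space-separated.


-0.5287 -0.7006 0.0510 0.3567

BᵀP = [-0.2500 0.1250; -0.5000 -0.7500]
S = R + BᵀPB = [1 0; 0 1/2] + [0.3125 0.1250; 0.1250 3.2500] = [1.3125 0.1250; 0.1250 3.7500]
BᵀPA = [-0.6875 -0.8750; 0.1250 1.2500]
K = S⁻¹·BᵀPA = [-0.5287 -0.7006; 0.0510 0.3567]
A−BK = [1.5732 2.0127; -1.0828 -1.5796]
AᵀP(A−BK) = [1.1927 1.5987; 1.5987 2.1911]
P' = Q + AᵀP(A−BK) = [5.4427 -4.4013; -4.4013 11.1911]
tr(P') = 16.6338


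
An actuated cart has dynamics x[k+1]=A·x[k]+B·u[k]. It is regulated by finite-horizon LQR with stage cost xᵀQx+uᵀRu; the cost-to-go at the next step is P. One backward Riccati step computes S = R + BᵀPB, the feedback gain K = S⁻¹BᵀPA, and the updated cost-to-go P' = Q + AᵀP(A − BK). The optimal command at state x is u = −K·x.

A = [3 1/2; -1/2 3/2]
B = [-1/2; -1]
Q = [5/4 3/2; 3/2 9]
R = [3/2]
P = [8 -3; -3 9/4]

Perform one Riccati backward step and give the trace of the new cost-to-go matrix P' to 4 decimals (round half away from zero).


BᵀP = [-1.0000 -0.7500]
S = R + BᵀPB = [3/2] + [1.2500] = [2.7500]
BᵀPA = [-2.6250 -1.6250]
K = S⁻¹·BᵀPA = [-0.9545 -0.5909]
A−BK = [2.5227 0.2045; -1.4545 0.9091]
AᵀP(A−BK) = [79.0568 -3.9886; -3.9886 1.6023]
P' = Q + AᵀP(A−BK) = [80.3068 -2.4886; -2.4886 10.6023]
tr(P') = 90.9091

90.9091


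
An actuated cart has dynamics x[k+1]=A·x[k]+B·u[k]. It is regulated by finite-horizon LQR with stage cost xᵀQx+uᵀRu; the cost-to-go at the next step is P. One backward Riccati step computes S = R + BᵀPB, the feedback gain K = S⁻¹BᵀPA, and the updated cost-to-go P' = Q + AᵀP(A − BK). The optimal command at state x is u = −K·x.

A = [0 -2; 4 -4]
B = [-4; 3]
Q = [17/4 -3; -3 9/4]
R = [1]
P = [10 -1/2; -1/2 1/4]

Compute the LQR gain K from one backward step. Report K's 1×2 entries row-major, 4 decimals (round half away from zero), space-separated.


0.0628 0.4108

BᵀP = [-41.5000 2.7500]
S = R + BᵀPB = [1] + [174.2500] = [175.2500]
BᵀPA = [11.0000 72.0000]
K = S⁻¹·BᵀPA = [0.0628 0.4108]
A−BK = [0.2511 -0.3566; 3.8117 -5.2325]
AᵀP(A−BK) = [3.3096 -4.5193; -4.5193 6.4194]
P' = Q + AᵀP(A−BK) = [7.5596 -7.5193; -7.5193 8.6694]
tr(P') = 16.2290


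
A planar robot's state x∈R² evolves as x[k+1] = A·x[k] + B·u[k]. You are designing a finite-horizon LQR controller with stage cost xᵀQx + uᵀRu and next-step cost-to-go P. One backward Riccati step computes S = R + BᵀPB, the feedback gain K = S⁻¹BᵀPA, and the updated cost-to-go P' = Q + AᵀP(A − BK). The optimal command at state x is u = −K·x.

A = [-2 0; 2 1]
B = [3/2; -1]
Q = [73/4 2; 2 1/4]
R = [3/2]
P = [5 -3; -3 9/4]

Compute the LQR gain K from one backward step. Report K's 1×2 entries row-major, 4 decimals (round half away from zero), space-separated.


BᵀP = [10.5000 -6.7500]
S = R + BᵀPB = [3/2] + [22.5000] = [24.0000]
BᵀPA = [-34.5000 -6.7500]
K = S⁻¹·BᵀPA = [-1.4375 -0.2813]
A−BK = [0.1563 0.4219; 0.5625 0.7188]
AᵀP(A−BK) = [3.4063 0.7969; 0.7969 0.3516]
P' = Q + AᵀP(A−BK) = [21.6563 2.7969; 2.7969 0.6016]
tr(P') = 22.2578

-1.4375 -0.2813
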